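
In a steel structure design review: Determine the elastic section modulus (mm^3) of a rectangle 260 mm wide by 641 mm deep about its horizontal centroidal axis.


S = b * h^2 / 6
= 260 * 641^2 / 6
= 260 * 410881 / 6
= 17804843.33 mm^3

17804843.33 mm^3


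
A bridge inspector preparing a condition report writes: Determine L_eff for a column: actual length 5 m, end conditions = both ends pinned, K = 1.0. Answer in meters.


L_eff = K * L
= 1.0 * 5
= 5.0 m

5.0 m


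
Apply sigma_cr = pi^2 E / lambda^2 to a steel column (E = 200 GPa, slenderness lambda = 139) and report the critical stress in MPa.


sigma_cr = pi^2 * E / lambda^2
= 9.8696 * 200000.0 / 139^2
= 9.8696 * 200000.0 / 19321
= 102.1645 MPa

102.1645 MPa


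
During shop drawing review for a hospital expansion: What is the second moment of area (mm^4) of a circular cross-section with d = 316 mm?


r = d / 2 = 316 / 2 = 158.0 mm
I = pi * r^4 / 4 = pi * 158.0^4 / 4
= 489461153.31 mm^4

489461153.31 mm^4


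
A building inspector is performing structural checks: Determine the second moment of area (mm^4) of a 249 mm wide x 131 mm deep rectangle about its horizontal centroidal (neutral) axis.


I = b * h^3 / 12
= 249 * 131^3 / 12
= 249 * 2248091 / 12
= 46647888.25 mm^4

46647888.25 mm^4


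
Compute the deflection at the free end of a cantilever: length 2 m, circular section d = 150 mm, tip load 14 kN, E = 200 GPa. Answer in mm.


I = pi * d^4 / 64 = pi * 150^4 / 64 = 24850488.76 mm^4
L = 2000.0 mm, P = 14000.0 N, E = 200000.0 MPa
delta = P * L^3 / (3 * E * I)
= 14000.0 * 2000.0^3 / (3 * 200000.0 * 24850488.76)
= 7.5116 mm

7.5116 mm


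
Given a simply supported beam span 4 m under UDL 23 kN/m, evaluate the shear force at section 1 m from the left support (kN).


R_A = w * L / 2 = 23 * 4 / 2 = 46.0 kN
V(x) = R_A - w * x = 46.0 - 23 * 1
= 23.0 kN

23.0 kN


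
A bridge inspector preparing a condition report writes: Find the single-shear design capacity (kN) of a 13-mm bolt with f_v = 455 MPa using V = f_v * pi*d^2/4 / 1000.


A = pi * d^2 / 4 = pi * 13^2 / 4 = 132.7323 mm^2
V = f_v * A / 1000 = 455 * 132.7323 / 1000
= 60.3932 kN

60.3932 kN


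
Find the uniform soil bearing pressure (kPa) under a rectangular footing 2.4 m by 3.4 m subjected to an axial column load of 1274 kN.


A = 2.4 * 3.4 = 8.16 m^2
q = P / A = 1274 / 8.16
= 156.1275 kPa

156.1275 kPa


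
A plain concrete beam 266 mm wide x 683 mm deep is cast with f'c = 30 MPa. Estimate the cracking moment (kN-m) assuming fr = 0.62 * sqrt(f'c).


fr = 0.62 * sqrt(30) = 0.62 * 5.4772 = 3.3959 MPa
I = 266 * 683^3 / 12 = 7062565711.83 mm^4
y_t = 341.5 mm
M_cr = fr * I / y_t = 3.3959 * 7062565711.83 / 341.5 N-mm
= 70.2302 kN-m

70.2302 kN-m


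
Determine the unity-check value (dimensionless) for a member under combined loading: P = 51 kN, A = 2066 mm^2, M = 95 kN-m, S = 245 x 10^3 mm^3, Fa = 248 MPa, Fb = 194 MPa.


f_a = P / A = 51000.0 / 2066 = 24.6854 MPa
f_b = M / S = 95000000.0 / 245000.0 = 387.7551 MPa
Ratio = f_a / Fa + f_b / Fb
= 24.6854 / 248 + 387.7551 / 194
= 2.0983 (dimensionless)

2.0983 (dimensionless)


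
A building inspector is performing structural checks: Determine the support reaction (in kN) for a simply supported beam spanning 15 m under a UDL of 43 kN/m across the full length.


Total load = w * L = 43 * 15 = 645 kN
By symmetry, each reaction R = total / 2 = 645 / 2 = 322.5 kN

322.5 kN


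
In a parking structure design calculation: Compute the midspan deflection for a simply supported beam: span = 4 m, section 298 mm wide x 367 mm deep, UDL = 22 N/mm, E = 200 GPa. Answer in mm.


I = 298 * 367^3 / 12 = 1227533097.83 mm^4
L = 4000.0 mm, w = 22 N/mm, E = 200000.0 MPa
delta = 5 * w * L^4 / (384 * E * I)
= 5 * 22 * 4000.0^4 / (384 * 200000.0 * 1227533097.83)
= 0.2987 mm

0.2987 mm


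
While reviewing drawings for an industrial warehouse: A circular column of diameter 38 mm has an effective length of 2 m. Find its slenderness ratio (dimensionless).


Radius of gyration r = d / 4 = 38 / 4 = 9.5 mm
L_eff = 2000.0 mm
Slenderness ratio = L / r = 2000.0 / 9.5 = 210.53 (dimensionless)

210.53 (dimensionless)


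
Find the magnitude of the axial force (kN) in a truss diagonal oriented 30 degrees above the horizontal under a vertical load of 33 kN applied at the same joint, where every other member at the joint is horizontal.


At the joint, only the diagonal has a vertical component, so vertical equilibrium gives:
F * sin(30) = 33
F = 33 / sin(30)
= 33 / 0.5
= 66.0 kN

66.0 kN


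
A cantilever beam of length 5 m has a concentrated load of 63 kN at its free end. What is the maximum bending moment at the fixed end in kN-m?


For a cantilever with a point load at the free end:
M_max = P * L = 63 * 5 = 315 kN-m

315 kN-m


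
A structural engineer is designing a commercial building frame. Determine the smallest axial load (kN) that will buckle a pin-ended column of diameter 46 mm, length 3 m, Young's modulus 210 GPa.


I = pi * d^4 / 64 = 219786.61 mm^4
L = 3000.0 mm
P_cr = pi^2 * E * I / L^2
= 9.8696 * 210000.0 * 219786.61 / 3000.0^2
= 50614.83 N = 50.6148 kN

50.6148 kN


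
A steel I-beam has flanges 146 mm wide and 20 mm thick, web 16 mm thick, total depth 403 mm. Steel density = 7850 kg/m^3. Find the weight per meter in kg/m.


A_flanges = 2 * 146 * 20 = 5840 mm^2
A_web = (403 - 2 * 20) * 16 = 5808 mm^2
A_total = 5840 + 5808 = 11648 mm^2 = 0.011648 m^2
Weight = rho * A = 7850 * 0.011648 = 91.4368 kg/m

91.4368 kg/m


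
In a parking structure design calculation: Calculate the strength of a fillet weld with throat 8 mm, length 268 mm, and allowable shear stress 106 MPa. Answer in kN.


Strength = throat * length * allowable stress
= 8 * 268 * 106 N
= 227264 N
= 227.26 kN

227.26 kN


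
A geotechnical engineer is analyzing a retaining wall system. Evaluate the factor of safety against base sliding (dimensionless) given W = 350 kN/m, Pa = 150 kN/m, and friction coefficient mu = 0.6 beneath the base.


Resisting force = mu * W = 0.6 * 350 = 210.0 kN/m
FOS = Resisting / Driving = 210.0 / 150
= 1.4 (dimensionless)

1.4 (dimensionless)


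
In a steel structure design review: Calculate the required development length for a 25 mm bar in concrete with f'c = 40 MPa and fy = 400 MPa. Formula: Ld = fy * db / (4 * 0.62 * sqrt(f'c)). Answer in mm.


Ld = (fy * db) / (4 * 0.62 * sqrt(f'c))
= (400 * 25) / (4 * 0.62 * sqrt(40))
= 10000 / 15.6849
= 637.56 mm

637.56 mm


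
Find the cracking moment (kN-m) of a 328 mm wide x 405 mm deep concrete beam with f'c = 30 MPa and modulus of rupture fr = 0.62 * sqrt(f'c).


fr = 0.62 * sqrt(30) = 0.62 * 5.4772 = 3.3959 MPa
I = 328 * 405^3 / 12 = 1815756750.0 mm^4
y_t = 202.5 mm
M_cr = fr * I / y_t = 3.3959 * 1815756750.0 / 202.5 N-mm
= 30.4498 kN-m

30.4498 kN-m


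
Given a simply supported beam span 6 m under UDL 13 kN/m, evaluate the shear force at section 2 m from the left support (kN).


R_A = w * L / 2 = 13 * 6 / 2 = 39.0 kN
V(x) = R_A - w * x = 39.0 - 13 * 2
= 13.0 kN

13.0 kN


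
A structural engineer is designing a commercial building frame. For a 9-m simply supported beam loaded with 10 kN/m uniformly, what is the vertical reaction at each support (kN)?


Total load = w * L = 10 * 9 = 90 kN
By symmetry, each reaction R = total / 2 = 90 / 2 = 45.0 kN

45.0 kN


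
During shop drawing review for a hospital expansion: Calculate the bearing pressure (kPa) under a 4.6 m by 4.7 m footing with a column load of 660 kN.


A = 4.6 * 4.7 = 21.62 m^2
q = P / A = 660 / 21.62
= 30.5273 kPa

30.5273 kPa


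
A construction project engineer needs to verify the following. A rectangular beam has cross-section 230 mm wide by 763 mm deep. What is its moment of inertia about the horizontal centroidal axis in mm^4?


I = b * h^3 / 12
= 230 * 763^3 / 12
= 230 * 444194947 / 12
= 8513736484.17 mm^4

8513736484.17 mm^4


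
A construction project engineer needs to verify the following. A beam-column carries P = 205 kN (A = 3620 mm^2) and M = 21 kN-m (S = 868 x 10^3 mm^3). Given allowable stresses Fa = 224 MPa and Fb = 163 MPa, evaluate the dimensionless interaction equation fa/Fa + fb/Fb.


f_a = P / A = 205000.0 / 3620 = 56.6298 MPa
f_b = M / S = 21000000.0 / 868000.0 = 24.1935 MPa
Ratio = f_a / Fa + f_b / Fb
= 56.6298 / 224 + 24.1935 / 163
= 0.4012 (dimensionless)

0.4012 (dimensionless)


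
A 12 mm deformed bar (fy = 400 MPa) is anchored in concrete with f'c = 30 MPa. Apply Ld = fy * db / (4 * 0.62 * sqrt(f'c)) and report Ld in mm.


Ld = (fy * db) / (4 * 0.62 * sqrt(f'c))
= (400 * 12) / (4 * 0.62 * sqrt(30))
= 4800 / 13.5835
= 353.37 mm

353.37 mm


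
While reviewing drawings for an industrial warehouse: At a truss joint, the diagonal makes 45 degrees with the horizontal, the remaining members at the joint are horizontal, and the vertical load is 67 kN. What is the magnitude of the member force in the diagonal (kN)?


At the joint, only the diagonal has a vertical component, so vertical equilibrium gives:
F * sin(45) = 67
F = 67 / sin(45)
= 67 / 0.707107
= 94.75 kN

94.75 kN


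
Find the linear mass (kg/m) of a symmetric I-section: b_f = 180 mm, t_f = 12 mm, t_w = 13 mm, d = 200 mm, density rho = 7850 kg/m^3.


A_flanges = 2 * 180 * 12 = 4320 mm^2
A_web = (200 - 2 * 12) * 13 = 2288 mm^2
A_total = 4320 + 2288 = 6608 mm^2 = 0.006608 m^2
Weight = rho * A = 7850 * 0.006608 = 51.8728 kg/m

51.8728 kg/m


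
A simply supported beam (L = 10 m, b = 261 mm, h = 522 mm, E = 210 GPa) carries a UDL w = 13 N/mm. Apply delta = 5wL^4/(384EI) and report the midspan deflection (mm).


I = 261 * 522^3 / 12 = 3093647094.0 mm^4
L = 10000.0 mm, w = 13 N/mm, E = 210000.0 MPa
delta = 5 * w * L^4 / (384 * E * I)
= 5 * 13 * 10000.0^4 / (384 * 210000.0 * 3093647094.0)
= 2.6055 mm

2.6055 mm


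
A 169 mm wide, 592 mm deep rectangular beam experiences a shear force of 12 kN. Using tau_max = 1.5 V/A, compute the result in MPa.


A = b * h = 169 * 592 = 100048 mm^2
V = 12 kN = 12000.0 N
tau_max = 1.5 * V / A = 1.5 * 12000.0 / 100048
= 0.1799 MPa

0.1799 MPa


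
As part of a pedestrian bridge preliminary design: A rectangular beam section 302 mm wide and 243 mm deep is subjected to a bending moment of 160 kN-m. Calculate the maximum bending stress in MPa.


I = b * h^3 / 12 = 302 * 243^3 / 12 = 361114159.5 mm^4
y = h / 2 = 243 / 2 = 121.5 mm
M = 160 kN-m = 160000000.0 N-mm
sigma = M * y / I = 160000000.0 * 121.5 / 361114159.5
= 53.83 MPa

53.83 MPa


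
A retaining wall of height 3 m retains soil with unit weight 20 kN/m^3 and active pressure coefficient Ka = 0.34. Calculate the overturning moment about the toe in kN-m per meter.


Pa = 0.5 * Ka * gamma * H^2
= 0.5 * 0.34 * 20 * 3^2
= 30.6 kN/m
Arm = H / 3 = 3 / 3 = 1.0 m
Mo = Pa * arm = Pa * H / 3 = 30.6 * 3 / 3 = 30.6 kN-m/m

30.6 kN-m/m


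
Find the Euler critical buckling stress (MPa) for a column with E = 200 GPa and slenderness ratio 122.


sigma_cr = pi^2 * E / lambda^2
= 9.8696 * 200000.0 / 122^2
= 9.8696 * 200000.0 / 14884
= 132.6203 MPa

132.6203 MPa


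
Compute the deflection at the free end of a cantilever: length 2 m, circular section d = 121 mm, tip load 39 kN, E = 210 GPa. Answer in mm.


I = pi * d^4 / 64 = pi * 121^4 / 64 = 10522316.97 mm^4
L = 2000.0 mm, P = 39000.0 N, E = 210000.0 MPa
delta = P * L^3 / (3 * E * I)
= 39000.0 * 2000.0^3 / (3 * 210000.0 * 10522316.97)
= 47.0655 mm

47.0655 mm


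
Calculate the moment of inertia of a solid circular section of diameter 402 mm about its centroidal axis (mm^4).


r = d / 2 = 402 / 2 = 201.0 mm
I = pi * r^4 / 4 = pi * 201.0^4 / 4
= 1281958927.33 mm^4

1281958927.33 mm^4


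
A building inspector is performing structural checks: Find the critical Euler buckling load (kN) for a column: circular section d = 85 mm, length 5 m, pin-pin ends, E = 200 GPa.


I = pi * d^4 / 64 = 2562392.19 mm^4
L = 5000.0 mm
P_cr = pi^2 * E * I / L^2
= 9.8696 * 200000.0 * 2562392.19 / 5000.0^2
= 202318.38 N = 202.3184 kN

202.3184 kN


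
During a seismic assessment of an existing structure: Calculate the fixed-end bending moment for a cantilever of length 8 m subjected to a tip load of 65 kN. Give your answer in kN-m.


For a cantilever with a point load at the free end:
M_max = P * L = 65 * 8 = 520 kN-m

520 kN-m


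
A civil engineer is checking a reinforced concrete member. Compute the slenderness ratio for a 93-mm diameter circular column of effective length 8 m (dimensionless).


Radius of gyration r = d / 4 = 93 / 4 = 23.25 mm
L_eff = 8000.0 mm
Slenderness ratio = L / r = 8000.0 / 23.25 = 344.09 (dimensionless)

344.09 (dimensionless)


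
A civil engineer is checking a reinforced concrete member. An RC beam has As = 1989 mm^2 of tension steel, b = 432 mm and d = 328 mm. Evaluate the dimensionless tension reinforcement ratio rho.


rho = As / (b * d)
= 1989 / (432 * 328)
= 1989 / 141696
= 0.014037 (dimensionless)

0.014037 (dimensionless)


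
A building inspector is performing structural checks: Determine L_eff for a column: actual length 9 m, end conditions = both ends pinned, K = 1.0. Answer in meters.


L_eff = K * L
= 1.0 * 9
= 9.0 m

9.0 m


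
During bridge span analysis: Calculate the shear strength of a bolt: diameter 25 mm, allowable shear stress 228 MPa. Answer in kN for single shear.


A = pi * d^2 / 4 = pi * 25^2 / 4 = 490.8739 mm^2
V = f_v * A / 1000 = 228 * 490.8739 / 1000
= 111.9192 kN

111.9192 kN


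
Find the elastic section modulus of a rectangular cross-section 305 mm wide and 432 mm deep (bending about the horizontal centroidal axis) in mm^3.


S = b * h^2 / 6
= 305 * 432^2 / 6
= 305 * 186624 / 6
= 9486720.0 mm^3

9486720.0 mm^3


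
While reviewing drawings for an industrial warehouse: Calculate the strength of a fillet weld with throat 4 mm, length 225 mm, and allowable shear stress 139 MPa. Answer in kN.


Strength = throat * length * allowable stress
= 4 * 225 * 139 N
= 125100 N
= 125.1 kN

125.1 kN


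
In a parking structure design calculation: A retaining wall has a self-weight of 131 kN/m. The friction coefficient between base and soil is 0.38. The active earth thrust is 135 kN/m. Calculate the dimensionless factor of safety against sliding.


Resisting force = mu * W = 0.38 * 131 = 49.78 kN/m
FOS = Resisting / Driving = 49.78 / 135
= 0.3687 (dimensionless)

0.3687 (dimensionless)


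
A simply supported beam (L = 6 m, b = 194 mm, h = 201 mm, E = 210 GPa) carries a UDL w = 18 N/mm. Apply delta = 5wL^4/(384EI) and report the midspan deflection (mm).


I = 194 * 201^3 / 12 = 131283049.5 mm^4
L = 6000.0 mm, w = 18 N/mm, E = 210000.0 MPa
delta = 5 * w * L^4 / (384 * E * I)
= 5 * 18 * 6000.0^4 / (384 * 210000.0 * 131283049.5)
= 11.0176 mm

11.0176 mm


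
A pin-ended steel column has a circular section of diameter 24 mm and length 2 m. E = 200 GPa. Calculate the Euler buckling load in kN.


I = pi * d^4 / 64 = 16286.02 mm^4
L = 2000.0 mm
P_cr = pi^2 * E * I / L^2
= 9.8696 * 200000.0 * 16286.02 / 2000.0^2
= 8036.83 N = 8.0368 kN

8.0368 kN


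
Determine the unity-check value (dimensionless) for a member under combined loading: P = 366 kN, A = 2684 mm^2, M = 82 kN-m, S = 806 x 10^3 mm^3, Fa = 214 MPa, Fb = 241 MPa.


f_a = P / A = 366000.0 / 2684 = 136.3636 MPa
f_b = M / S = 82000000.0 / 806000.0 = 101.737 MPa
Ratio = f_a / Fa + f_b / Fb
= 136.3636 / 214 + 101.737 / 241
= 1.0594 (dimensionless)

1.0594 (dimensionless)


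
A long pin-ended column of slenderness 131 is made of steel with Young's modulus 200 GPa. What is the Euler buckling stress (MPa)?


sigma_cr = pi^2 * E / lambda^2
= 9.8696 * 200000.0 / 131^2
= 9.8696 * 200000.0 / 17161
= 115.0237 MPa

115.0237 MPa


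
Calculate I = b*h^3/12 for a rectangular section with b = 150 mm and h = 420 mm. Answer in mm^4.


I = b * h^3 / 12
= 150 * 420^3 / 12
= 150 * 74088000 / 12
= 926100000.0 mm^4

926100000.0 mm^4


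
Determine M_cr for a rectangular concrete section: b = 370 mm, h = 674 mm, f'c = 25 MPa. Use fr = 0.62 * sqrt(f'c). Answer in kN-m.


fr = 0.62 * sqrt(25) = 0.62 * 5.0 = 3.1 MPa
I = 370 * 674^3 / 12 = 9440612406.67 mm^4
y_t = 337.0 mm
M_cr = fr * I / y_t = 3.1 * 9440612406.67 / 337.0 N-mm
= 86.8424 kN-m

86.8424 kN-m


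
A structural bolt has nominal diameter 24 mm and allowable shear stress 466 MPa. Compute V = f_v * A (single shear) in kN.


A = pi * d^2 / 4 = pi * 24^2 / 4 = 452.3893 mm^2
V = f_v * A / 1000 = 466 * 452.3893 / 1000
= 210.8134 kN

210.8134 kN


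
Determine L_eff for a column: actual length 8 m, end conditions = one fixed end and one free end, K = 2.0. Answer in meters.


L_eff = K * L
= 2.0 * 8
= 16.0 m

16.0 m


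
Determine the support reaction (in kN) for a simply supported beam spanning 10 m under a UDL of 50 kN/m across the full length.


Total load = w * L = 50 * 10 = 500 kN
By symmetry, each reaction R = total / 2 = 500 / 2 = 250.0 kN

250.0 kN


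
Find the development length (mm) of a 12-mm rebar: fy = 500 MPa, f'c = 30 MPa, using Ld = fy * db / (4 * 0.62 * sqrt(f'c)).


Ld = (fy * db) / (4 * 0.62 * sqrt(f'c))
= (500 * 12) / (4 * 0.62 * sqrt(30))
= 6000 / 13.5835
= 441.71 mm

441.71 mm


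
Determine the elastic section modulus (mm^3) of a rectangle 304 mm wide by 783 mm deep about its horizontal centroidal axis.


S = b * h^2 / 6
= 304 * 783^2 / 6
= 304 * 613089 / 6
= 31063176.0 mm^3

31063176.0 mm^3


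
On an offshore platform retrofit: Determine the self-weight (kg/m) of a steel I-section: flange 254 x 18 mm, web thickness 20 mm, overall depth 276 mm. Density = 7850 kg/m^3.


A_flanges = 2 * 254 * 18 = 9144 mm^2
A_web = (276 - 2 * 18) * 20 = 4800 mm^2
A_total = 9144 + 4800 = 13944 mm^2 = 0.013944 m^2
Weight = rho * A = 7850 * 0.013944 = 109.4604 kg/m

109.4604 kg/m


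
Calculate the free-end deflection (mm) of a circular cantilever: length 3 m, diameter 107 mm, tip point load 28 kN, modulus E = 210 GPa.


I = pi * d^4 / 64 = pi * 107^4 / 64 = 6434354.87 mm^4
L = 3000.0 mm, P = 28000.0 N, E = 210000.0 MPa
delta = P * L^3 / (3 * E * I)
= 28000.0 * 3000.0^3 / (3 * 210000.0 * 6434354.87)
= 186.4989 mm

186.4989 mm


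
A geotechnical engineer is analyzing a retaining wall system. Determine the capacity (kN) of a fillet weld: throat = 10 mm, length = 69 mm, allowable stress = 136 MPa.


Strength = throat * length * allowable stress
= 10 * 69 * 136 N
= 93840 N
= 93.84 kN

93.84 kN


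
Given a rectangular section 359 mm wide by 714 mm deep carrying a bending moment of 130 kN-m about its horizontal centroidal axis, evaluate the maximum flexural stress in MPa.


I = b * h^3 / 12 = 359 * 714^3 / 12 = 10889497458.0 mm^4
y = h / 2 = 714 / 2 = 357.0 mm
M = 130 kN-m = 130000000.0 N-mm
sigma = M * y / I = 130000000.0 * 357.0 / 10889497458.0
= 4.26 MPa

4.26 MPa


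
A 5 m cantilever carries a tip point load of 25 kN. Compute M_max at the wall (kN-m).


For a cantilever with a point load at the free end:
M_max = P * L = 25 * 5 = 125 kN-m

125 kN-m


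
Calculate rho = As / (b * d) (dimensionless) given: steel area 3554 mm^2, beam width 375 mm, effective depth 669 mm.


rho = As / (b * d)
= 3554 / (375 * 669)
= 3554 / 250875
= 0.014166 (dimensionless)

0.014166 (dimensionless)


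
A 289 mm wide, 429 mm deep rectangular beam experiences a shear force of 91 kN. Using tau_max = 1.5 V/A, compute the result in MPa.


A = b * h = 289 * 429 = 123981 mm^2
V = 91 kN = 91000.0 N
tau_max = 1.5 * V / A = 1.5 * 91000.0 / 123981
= 1.101 MPa

1.101 MPa


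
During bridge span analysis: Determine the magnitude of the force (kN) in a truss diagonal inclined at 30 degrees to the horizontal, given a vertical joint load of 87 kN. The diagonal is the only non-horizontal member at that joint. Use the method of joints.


At the joint, only the diagonal has a vertical component, so vertical equilibrium gives:
F * sin(30) = 87
F = 87 / sin(30)
= 87 / 0.5
= 174.0 kN

174.0 kN


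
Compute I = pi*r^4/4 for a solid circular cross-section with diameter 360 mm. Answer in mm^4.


r = d / 2 = 360 / 2 = 180.0 mm
I = pi * r^4 / 4 = pi * 180.0^4 / 4
= 824479576.01 mm^4

824479576.01 mm^4


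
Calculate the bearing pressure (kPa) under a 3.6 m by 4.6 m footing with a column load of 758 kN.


A = 3.6 * 4.6 = 16.56 m^2
q = P / A = 758 / 16.56
= 45.7729 kPa

45.7729 kPa


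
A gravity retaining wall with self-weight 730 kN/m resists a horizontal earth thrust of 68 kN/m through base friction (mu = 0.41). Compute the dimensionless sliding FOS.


Resisting force = mu * W = 0.41 * 730 = 299.3 kN/m
FOS = Resisting / Driving = 299.3 / 68
= 4.4015 (dimensionless)

4.4015 (dimensionless)


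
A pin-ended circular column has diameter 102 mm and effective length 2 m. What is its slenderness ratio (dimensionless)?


Radius of gyration r = d / 4 = 102 / 4 = 25.5 mm
L_eff = 2000.0 mm
Slenderness ratio = L / r = 2000.0 / 25.5 = 78.43 (dimensionless)

78.43 (dimensionless)


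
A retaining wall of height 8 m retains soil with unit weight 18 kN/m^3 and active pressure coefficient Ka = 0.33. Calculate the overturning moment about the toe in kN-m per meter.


Pa = 0.5 * Ka * gamma * H^2
= 0.5 * 0.33 * 18 * 8^2
= 190.08 kN/m
Arm = H / 3 = 8 / 3 = 2.6667 m
Mo = Pa * arm = Pa * H / 3 = 190.08 * 8 / 3 = 506.88 kN-m/m

506.88 kN-m/m


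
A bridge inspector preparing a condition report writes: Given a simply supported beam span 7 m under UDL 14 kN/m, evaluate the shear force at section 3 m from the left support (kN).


R_A = w * L / 2 = 14 * 7 / 2 = 49.0 kN
V(x) = R_A - w * x = 49.0 - 14 * 3
= 7.0 kN

7.0 kN


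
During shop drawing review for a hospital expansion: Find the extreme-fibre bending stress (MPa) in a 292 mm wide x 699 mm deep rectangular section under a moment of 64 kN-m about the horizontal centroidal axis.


I = b * h^3 / 12 = 292 * 699^3 / 12 = 8310614409.0 mm^4
y = h / 2 = 699 / 2 = 349.5 mm
M = 64 kN-m = 64000000.0 N-mm
sigma = M * y / I = 64000000.0 * 349.5 / 8310614409.0
= 2.69 MPa

2.69 MPa


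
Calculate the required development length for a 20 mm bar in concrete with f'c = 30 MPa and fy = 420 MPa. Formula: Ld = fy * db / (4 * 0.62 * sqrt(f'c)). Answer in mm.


Ld = (fy * db) / (4 * 0.62 * sqrt(f'c))
= (420 * 20) / (4 * 0.62 * sqrt(30))
= 8400 / 13.5835
= 618.4 mm

618.4 mm


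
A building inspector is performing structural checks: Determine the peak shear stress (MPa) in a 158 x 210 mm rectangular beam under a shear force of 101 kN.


A = b * h = 158 * 210 = 33180 mm^2
V = 101 kN = 101000.0 N
tau_max = 1.5 * V / A = 1.5 * 101000.0 / 33180
= 4.566 MPa

4.566 MPa


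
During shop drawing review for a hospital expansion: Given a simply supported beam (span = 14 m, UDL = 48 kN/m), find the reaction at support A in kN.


Total load = w * L = 48 * 14 = 672 kN
By symmetry, each reaction R = total / 2 = 672 / 2 = 336.0 kN

336.0 kN


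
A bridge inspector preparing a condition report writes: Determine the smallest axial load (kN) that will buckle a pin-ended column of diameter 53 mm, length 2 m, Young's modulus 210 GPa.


I = pi * d^4 / 64 = 387323.08 mm^4
L = 2000.0 mm
P_cr = pi^2 * E * I / L^2
= 9.8696 * 210000.0 * 387323.08 / 2000.0^2
= 200693.09 N = 200.6931 kN

200.6931 kN


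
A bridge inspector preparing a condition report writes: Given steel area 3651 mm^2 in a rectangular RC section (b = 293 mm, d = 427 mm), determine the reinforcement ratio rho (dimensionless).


rho = As / (b * d)
= 3651 / (293 * 427)
= 3651 / 125111
= 0.029182 (dimensionless)

0.029182 (dimensionless)


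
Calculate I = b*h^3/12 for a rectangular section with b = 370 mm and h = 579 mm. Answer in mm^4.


I = b * h^3 / 12
= 370 * 579^3 / 12
= 370 * 194104539 / 12
= 5984889952.5 mm^4

5984889952.5 mm^4


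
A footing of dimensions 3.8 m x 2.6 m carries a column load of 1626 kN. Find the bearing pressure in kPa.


A = 3.8 * 2.6 = 9.88 m^2
q = P / A = 1626 / 9.88
= 164.5749 kPa

164.5749 kPa


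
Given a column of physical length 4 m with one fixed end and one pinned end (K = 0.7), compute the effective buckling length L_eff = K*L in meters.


L_eff = K * L
= 0.7 * 4
= 2.8 m

2.8 m


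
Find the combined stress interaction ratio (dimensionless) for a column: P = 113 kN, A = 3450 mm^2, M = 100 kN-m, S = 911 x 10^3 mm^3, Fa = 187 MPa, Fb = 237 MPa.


f_a = P / A = 113000.0 / 3450 = 32.7536 MPa
f_b = M / S = 100000000.0 / 911000.0 = 109.7695 MPa
Ratio = f_a / Fa + f_b / Fb
= 32.7536 / 187 + 109.7695 / 237
= 0.6383 (dimensionless)

0.6383 (dimensionless)


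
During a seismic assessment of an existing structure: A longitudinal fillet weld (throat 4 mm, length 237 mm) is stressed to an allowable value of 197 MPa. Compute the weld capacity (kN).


Strength = throat * length * allowable stress
= 4 * 237 * 197 N
= 186756 N
= 186.76 kN

186.76 kN


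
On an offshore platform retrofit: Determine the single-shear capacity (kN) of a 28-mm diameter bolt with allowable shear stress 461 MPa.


A = pi * d^2 / 4 = pi * 28^2 / 4 = 615.7522 mm^2
V = f_v * A / 1000 = 461 * 615.7522 / 1000
= 283.8617 kN

283.8617 kN


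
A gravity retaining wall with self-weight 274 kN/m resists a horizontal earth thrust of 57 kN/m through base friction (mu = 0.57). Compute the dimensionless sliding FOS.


Resisting force = mu * W = 0.57 * 274 = 156.18 kN/m
FOS = Resisting / Driving = 156.18 / 57
= 2.74 (dimensionless)

2.74 (dimensionless)


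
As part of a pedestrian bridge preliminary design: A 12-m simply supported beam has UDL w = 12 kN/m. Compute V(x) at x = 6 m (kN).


R_A = w * L / 2 = 12 * 12 / 2 = 72.0 kN
V(x) = R_A - w * x = 72.0 - 12 * 6
= 0.0 kN

0.0 kN


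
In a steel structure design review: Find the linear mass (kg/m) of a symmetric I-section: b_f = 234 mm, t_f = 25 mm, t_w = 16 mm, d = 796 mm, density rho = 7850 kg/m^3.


A_flanges = 2 * 234 * 25 = 11700 mm^2
A_web = (796 - 2 * 25) * 16 = 11936 mm^2
A_total = 11700 + 11936 = 23636 mm^2 = 0.023636 m^2
Weight = rho * A = 7850 * 0.023636 = 185.5426 kg/m

185.5426 kg/m


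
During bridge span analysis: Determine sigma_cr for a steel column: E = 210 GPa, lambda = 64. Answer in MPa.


sigma_cr = pi^2 * E / lambda^2
= 9.8696 * 210000.0 / 64^2
= 9.8696 * 210000.0 / 4096
= 506.01 MPa

506.01 MPa


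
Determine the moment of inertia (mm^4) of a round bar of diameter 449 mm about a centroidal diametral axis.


r = d / 2 = 449 / 2 = 224.5 mm
I = pi * r^4 / 4 = pi * 224.5^4 / 4
= 1995056790.82 mm^4

1995056790.82 mm^4


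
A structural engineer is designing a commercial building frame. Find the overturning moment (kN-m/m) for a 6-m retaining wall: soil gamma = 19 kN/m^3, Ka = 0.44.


Pa = 0.5 * Ka * gamma * H^2
= 0.5 * 0.44 * 19 * 6^2
= 150.48 kN/m
Arm = H / 3 = 6 / 3 = 2.0 m
Mo = Pa * arm = Pa * H / 3 = 150.48 * 6 / 3 = 300.96 kN-m/m

300.96 kN-m/m


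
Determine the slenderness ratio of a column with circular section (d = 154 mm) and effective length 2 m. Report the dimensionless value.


Radius of gyration r = d / 4 = 154 / 4 = 38.5 mm
L_eff = 2000.0 mm
Slenderness ratio = L / r = 2000.0 / 38.5 = 51.95 (dimensionless)

51.95 (dimensionless)


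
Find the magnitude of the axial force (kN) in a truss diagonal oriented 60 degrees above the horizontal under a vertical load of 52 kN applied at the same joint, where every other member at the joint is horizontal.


At the joint, only the diagonal has a vertical component, so vertical equilibrium gives:
F * sin(60) = 52
F = 52 / sin(60)
= 52 / 0.866025
= 60.04 kN

60.04 kN


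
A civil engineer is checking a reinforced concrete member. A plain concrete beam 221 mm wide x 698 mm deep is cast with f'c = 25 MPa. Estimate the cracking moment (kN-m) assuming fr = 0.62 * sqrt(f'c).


fr = 0.62 * sqrt(25) = 0.62 * 5.0 = 3.1 MPa
I = 221 * 698^3 / 12 = 6262926219.33 mm^4
y_t = 349.0 mm
M_cr = fr * I / y_t = 3.1 * 6262926219.33 / 349.0 N-mm
= 55.6306 kN-m

55.6306 kN-m


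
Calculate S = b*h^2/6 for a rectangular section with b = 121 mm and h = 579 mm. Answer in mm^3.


S = b * h^2 / 6
= 121 * 579^2 / 6
= 121 * 335241 / 6
= 6760693.5 mm^3

6760693.5 mm^3


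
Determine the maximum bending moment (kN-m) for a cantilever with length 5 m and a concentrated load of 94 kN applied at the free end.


For a cantilever with a point load at the free end:
M_max = P * L = 94 * 5 = 470 kN-m

470 kN-m


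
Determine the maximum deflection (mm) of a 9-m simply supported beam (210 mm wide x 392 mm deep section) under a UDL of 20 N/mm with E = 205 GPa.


I = 210 * 392^3 / 12 = 1054135040.0 mm^4
L = 9000.0 mm, w = 20 N/mm, E = 205000.0 MPa
delta = 5 * w * L^4 / (384 * E * I)
= 5 * 20 * 9000.0^4 / (384 * 205000.0 * 1054135040.0)
= 7.9066 mm

7.9066 mm


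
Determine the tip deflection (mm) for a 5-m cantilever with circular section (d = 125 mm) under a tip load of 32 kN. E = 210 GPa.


I = pi * d^4 / 64 = pi * 125^4 / 64 = 11984224.91 mm^4
L = 5000.0 mm, P = 32000.0 N, E = 210000.0 MPa
delta = P * L^3 / (3 * E * I)
= 32000.0 * 5000.0^3 / (3 * 210000.0 * 11984224.91)
= 529.797 mm

529.797 mm


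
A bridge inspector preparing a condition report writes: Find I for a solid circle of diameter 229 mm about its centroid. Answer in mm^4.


r = d / 2 = 229 / 2 = 114.5 mm
I = pi * r^4 / 4 = pi * 114.5^4 / 4
= 134993180.01 mm^4

134993180.01 mm^4


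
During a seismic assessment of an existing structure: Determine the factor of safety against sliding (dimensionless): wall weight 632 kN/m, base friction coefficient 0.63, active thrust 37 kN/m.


Resisting force = mu * W = 0.63 * 632 = 398.16 kN/m
FOS = Resisting / Driving = 398.16 / 37
= 10.7611 (dimensionless)

10.7611 (dimensionless)


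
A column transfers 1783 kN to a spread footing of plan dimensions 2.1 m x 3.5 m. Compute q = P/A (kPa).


A = 2.1 * 3.5 = 7.35 m^2
q = P / A = 1783 / 7.35
= 242.585 kPa

242.585 kPa


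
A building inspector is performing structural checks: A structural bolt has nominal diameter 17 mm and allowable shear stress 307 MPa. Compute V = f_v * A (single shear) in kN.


A = pi * d^2 / 4 = pi * 17^2 / 4 = 226.9801 mm^2
V = f_v * A / 1000 = 307 * 226.9801 / 1000
= 69.6829 kN

69.6829 kN


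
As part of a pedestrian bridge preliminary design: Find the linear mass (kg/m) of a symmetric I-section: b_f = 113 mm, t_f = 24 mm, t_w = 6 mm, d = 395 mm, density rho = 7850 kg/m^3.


A_flanges = 2 * 113 * 24 = 5424 mm^2
A_web = (395 - 2 * 24) * 6 = 2082 mm^2
A_total = 5424 + 2082 = 7506 mm^2 = 0.007506 m^2
Weight = rho * A = 7850 * 0.007506 = 58.9221 kg/m

58.9221 kg/m


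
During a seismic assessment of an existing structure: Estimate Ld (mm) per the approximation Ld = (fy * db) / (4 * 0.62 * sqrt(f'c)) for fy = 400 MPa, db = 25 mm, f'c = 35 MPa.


Ld = (fy * db) / (4 * 0.62 * sqrt(f'c))
= (400 * 25) / (4 * 0.62 * sqrt(35))
= 10000 / 14.6719
= 681.58 mm

681.58 mm


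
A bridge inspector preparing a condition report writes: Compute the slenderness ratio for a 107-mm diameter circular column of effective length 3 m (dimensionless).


Radius of gyration r = d / 4 = 107 / 4 = 26.75 mm
L_eff = 3000.0 mm
Slenderness ratio = L / r = 3000.0 / 26.75 = 112.15 (dimensionless)

112.15 (dimensionless)


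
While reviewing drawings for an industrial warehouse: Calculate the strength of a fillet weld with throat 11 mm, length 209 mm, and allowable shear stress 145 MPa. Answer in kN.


Strength = throat * length * allowable stress
= 11 * 209 * 145 N
= 333355 N
= 333.36 kN

333.36 kN


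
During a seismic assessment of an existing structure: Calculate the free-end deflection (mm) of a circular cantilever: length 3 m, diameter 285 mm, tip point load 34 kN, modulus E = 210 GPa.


I = pi * d^4 / 64 = pi * 285^4 / 64 = 323854054.62 mm^4
L = 3000.0 mm, P = 34000.0 N, E = 210000.0 MPa
delta = P * L^3 / (3 * E * I)
= 34000.0 * 3000.0^3 / (3 * 210000.0 * 323854054.62)
= 4.4994 mm

4.4994 mm


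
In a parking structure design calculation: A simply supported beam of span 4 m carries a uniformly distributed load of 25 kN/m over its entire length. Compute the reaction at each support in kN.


Total load = w * L = 25 * 4 = 100 kN
By symmetry, each reaction R = total / 2 = 100 / 2 = 50.0 kN

50.0 kN


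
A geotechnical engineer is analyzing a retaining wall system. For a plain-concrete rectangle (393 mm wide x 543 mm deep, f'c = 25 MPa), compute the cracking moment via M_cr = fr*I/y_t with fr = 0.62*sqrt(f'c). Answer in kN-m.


fr = 0.62 * sqrt(25) = 0.62 * 5.0 = 3.1 MPa
I = 393 * 543^3 / 12 = 5243373479.25 mm^4
y_t = 271.5 mm
M_cr = fr * I / y_t = 3.1 * 5243373479.25 / 271.5 N-mm
= 59.8691 kN-m

59.8691 kN-m


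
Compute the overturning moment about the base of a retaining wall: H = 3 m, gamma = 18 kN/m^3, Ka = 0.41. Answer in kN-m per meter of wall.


Pa = 0.5 * Ka * gamma * H^2
= 0.5 * 0.41 * 18 * 3^2
= 33.21 kN/m
Arm = H / 3 = 3 / 3 = 1.0 m
Mo = Pa * arm = Pa * H / 3 = 33.21 * 3 / 3 = 33.21 kN-m/m

33.21 kN-m/m


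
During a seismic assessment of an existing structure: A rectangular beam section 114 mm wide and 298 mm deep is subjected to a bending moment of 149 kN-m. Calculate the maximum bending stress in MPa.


I = b * h^3 / 12 = 114 * 298^3 / 12 = 251404124.0 mm^4
y = h / 2 = 298 / 2 = 149.0 mm
M = 149 kN-m = 149000000.0 N-mm
sigma = M * y / I = 149000000.0 * 149.0 / 251404124.0
= 88.31 MPa

88.31 MPa


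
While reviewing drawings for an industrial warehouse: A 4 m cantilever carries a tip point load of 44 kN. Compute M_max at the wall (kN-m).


For a cantilever with a point load at the free end:
M_max = P * L = 44 * 4 = 176 kN-m

176 kN-m


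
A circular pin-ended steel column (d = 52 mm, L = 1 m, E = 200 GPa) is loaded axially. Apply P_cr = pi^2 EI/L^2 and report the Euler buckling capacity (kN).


I = pi * d^4 / 64 = 358908.11 mm^4
L = 1000.0 mm
P_cr = pi^2 * E * I / L^2
= 9.8696 * 200000.0 * 358908.11 / 1000.0^2
= 708456.21 N = 708.4562 kN

708.4562 kN


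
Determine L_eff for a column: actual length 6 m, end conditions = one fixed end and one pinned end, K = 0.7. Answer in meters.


L_eff = K * L
= 0.7 * 6
= 4.2 m

4.2 m


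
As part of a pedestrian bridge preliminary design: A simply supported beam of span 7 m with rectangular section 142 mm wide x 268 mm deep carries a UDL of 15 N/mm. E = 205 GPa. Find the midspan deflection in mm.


I = 142 * 268^3 / 12 = 227777845.33 mm^4
L = 7000.0 mm, w = 15 N/mm, E = 205000.0 MPa
delta = 5 * w * L^4 / (384 * E * I)
= 5 * 15 * 7000.0^4 / (384 * 205000.0 * 227777845.33)
= 10.0428 mm

10.0428 mm


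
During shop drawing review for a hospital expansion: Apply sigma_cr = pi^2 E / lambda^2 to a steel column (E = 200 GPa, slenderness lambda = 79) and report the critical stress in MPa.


sigma_cr = pi^2 * E / lambda^2
= 9.8696 * 200000.0 / 79^2
= 9.8696 * 200000.0 / 6241
= 316.2828 MPa

316.2828 MPa


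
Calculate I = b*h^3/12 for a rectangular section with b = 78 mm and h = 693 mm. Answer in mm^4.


I = b * h^3 / 12
= 78 * 693^3 / 12
= 78 * 332812557 / 12
= 2163281620.5 mm^4

2163281620.5 mm^4


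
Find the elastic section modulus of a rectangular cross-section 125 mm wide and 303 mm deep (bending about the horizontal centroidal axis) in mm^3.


S = b * h^2 / 6
= 125 * 303^2 / 6
= 125 * 91809 / 6
= 1912687.5 mm^3

1912687.5 mm^3


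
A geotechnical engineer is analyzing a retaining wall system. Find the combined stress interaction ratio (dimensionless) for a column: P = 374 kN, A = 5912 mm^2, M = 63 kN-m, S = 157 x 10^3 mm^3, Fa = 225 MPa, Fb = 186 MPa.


f_a = P / A = 374000.0 / 5912 = 63.2612 MPa
f_b = M / S = 63000000.0 / 157000.0 = 401.2739 MPa
Ratio = f_a / Fa + f_b / Fb
= 63.2612 / 225 + 401.2739 / 186
= 2.4385 (dimensionless)

2.4385 (dimensionless)


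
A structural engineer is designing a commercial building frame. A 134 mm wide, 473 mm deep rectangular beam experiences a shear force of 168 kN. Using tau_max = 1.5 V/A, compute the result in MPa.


A = b * h = 134 * 473 = 63382 mm^2
V = 168 kN = 168000.0 N
tau_max = 1.5 * V / A = 1.5 * 168000.0 / 63382
= 3.9759 MPa

3.9759 MPa


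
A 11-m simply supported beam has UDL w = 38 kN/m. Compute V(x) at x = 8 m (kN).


R_A = w * L / 2 = 38 * 11 / 2 = 209.0 kN
V(x) = R_A - w * x = 209.0 - 38 * 8
= -95.0 kN

-95.0 kN


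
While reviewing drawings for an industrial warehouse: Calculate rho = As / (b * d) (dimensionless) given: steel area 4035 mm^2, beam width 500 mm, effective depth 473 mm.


rho = As / (b * d)
= 4035 / (500 * 473)
= 4035 / 236500
= 0.017061 (dimensionless)

0.017061 (dimensionless)


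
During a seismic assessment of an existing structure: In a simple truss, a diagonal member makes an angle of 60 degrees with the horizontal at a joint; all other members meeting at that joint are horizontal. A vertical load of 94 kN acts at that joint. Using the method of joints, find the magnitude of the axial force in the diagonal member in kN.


At the joint, only the diagonal has a vertical component, so vertical equilibrium gives:
F * sin(60) = 94
F = 94 / sin(60)
= 94 / 0.866025
= 108.54 kN

108.54 kN


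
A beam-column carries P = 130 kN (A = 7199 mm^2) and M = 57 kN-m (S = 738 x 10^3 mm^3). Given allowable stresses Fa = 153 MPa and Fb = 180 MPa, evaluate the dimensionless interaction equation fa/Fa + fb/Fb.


f_a = P / A = 130000.0 / 7199 = 18.0581 MPa
f_b = M / S = 57000000.0 / 738000.0 = 77.2358 MPa
Ratio = f_a / Fa + f_b / Fb
= 18.0581 / 153 + 77.2358 / 180
= 0.5471 (dimensionless)

0.5471 (dimensionless)


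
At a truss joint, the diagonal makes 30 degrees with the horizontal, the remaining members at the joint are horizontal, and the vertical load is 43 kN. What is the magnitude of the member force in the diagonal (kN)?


At the joint, only the diagonal has a vertical component, so vertical equilibrium gives:
F * sin(30) = 43
F = 43 / sin(30)
= 43 / 0.5
= 86.0 kN

86.0 kN


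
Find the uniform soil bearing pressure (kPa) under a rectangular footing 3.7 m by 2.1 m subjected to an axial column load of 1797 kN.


A = 3.7 * 2.1 = 7.77 m^2
q = P / A = 1797 / 7.77
= 231.2741 kPa

231.2741 kPa


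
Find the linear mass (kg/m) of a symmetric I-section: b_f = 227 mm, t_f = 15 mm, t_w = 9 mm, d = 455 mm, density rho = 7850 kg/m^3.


A_flanges = 2 * 227 * 15 = 6810 mm^2
A_web = (455 - 2 * 15) * 9 = 3825 mm^2
A_total = 6810 + 3825 = 10635 mm^2 = 0.010635 m^2
Weight = rho * A = 7850 * 0.010635 = 83.4848 kg/m

83.4848 kg/m


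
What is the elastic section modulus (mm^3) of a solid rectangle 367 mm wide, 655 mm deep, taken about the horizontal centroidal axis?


S = b * h^2 / 6
= 367 * 655^2 / 6
= 367 * 429025 / 6
= 26242029.17 mm^3

26242029.17 mm^3


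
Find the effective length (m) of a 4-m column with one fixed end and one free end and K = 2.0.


L_eff = K * L
= 2.0 * 4
= 8.0 m

8.0 m


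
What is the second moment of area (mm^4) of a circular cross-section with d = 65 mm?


r = d / 2 = 65 / 2 = 32.5 mm
I = pi * r^4 / 4 = pi * 32.5^4 / 4
= 876240.51 mm^4

876240.51 mm^4


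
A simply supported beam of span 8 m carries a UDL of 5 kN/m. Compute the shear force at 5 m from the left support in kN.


R_A = w * L / 2 = 5 * 8 / 2 = 20.0 kN
V(x) = R_A - w * x = 20.0 - 5 * 5
= -5.0 kN

-5.0 kN


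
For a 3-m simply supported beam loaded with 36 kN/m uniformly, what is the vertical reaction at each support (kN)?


Total load = w * L = 36 * 3 = 108 kN
By symmetry, each reaction R = total / 2 = 108 / 2 = 54.0 kN

54.0 kN


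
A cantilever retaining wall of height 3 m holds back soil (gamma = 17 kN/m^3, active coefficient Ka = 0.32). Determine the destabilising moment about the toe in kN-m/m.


Pa = 0.5 * Ka * gamma * H^2
= 0.5 * 0.32 * 17 * 3^2
= 24.48 kN/m
Arm = H / 3 = 3 / 3 = 1.0 m
Mo = Pa * arm = Pa * H / 3 = 24.48 * 3 / 3 = 24.48 kN-m/m

24.48 kN-m/m


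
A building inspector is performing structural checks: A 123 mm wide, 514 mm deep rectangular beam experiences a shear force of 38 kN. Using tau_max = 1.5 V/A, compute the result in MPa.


A = b * h = 123 * 514 = 63222 mm^2
V = 38 kN = 38000.0 N
tau_max = 1.5 * V / A = 1.5 * 38000.0 / 63222
= 0.9016 MPa

0.9016 MPa
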